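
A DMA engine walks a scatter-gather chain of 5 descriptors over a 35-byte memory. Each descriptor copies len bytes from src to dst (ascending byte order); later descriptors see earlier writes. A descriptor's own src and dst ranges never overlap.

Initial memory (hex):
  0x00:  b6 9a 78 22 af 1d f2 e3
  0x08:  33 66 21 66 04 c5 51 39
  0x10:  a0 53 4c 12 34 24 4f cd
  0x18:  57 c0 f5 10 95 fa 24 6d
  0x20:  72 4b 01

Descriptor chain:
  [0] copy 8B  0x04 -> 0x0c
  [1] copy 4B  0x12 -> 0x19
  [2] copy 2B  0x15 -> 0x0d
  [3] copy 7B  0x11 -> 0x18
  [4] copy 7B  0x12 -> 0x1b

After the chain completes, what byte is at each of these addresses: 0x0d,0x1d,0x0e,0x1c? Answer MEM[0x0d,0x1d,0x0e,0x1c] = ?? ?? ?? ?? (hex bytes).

MEM[0x0d,0x1d,0x0e,0x1c] = 24 34 4f 66

#0 dst[0x0c+8] := {0xaf,0x1d,0xf2,0xe3,0x33,0x66,0x21,0x66}
#1 dst[0x19+4] := {0x21,0x66,0x34,0x24}
#2 dst[0x0d+2] := {0x24,0x4f}
#3 dst[0x18+7] := {0x66,0x21,0x66,0x34,0x24,0x4f,0xcd}
#4 dst[0x1b+7] := {0x21,0x66,0x34,0x24,0x4f,0xcd,0x66}
query mem[0x0d]=0x24, mem[0x1d]=0x34, mem[0x0e]=0x4f, mem[0x1c]=0x66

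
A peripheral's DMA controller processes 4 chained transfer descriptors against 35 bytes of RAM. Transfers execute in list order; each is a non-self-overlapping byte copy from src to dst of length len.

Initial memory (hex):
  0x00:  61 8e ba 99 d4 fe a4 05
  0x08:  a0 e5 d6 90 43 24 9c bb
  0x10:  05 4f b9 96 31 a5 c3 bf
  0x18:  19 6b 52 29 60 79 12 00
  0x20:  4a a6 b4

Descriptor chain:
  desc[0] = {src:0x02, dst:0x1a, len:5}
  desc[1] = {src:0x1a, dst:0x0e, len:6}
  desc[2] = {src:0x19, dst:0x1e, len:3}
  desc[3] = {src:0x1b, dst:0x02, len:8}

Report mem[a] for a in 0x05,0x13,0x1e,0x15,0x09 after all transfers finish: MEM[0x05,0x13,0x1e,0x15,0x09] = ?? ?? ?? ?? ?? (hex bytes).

MEM[0x05,0x13,0x1e,0x15,0x09] = 6b 00 6b a5 b4

#0 dst[0x1a+5] := {0xba,0x99,0xd4,0xfe,0xa4}
#1 dst[0x0e+6] := {0xba,0x99,0xd4,0xfe,0xa4,0x00}
#2 dst[0x1e+3] := {0x6b,0xba,0x99}
#3 dst[0x02+8] := {0x99,0xd4,0xfe,0x6b,0xba,0x99,0xa6,0xb4}
query mem[0x05]=0x6b, mem[0x13]=0x00, mem[0x1e]=0x6b, mem[0x15]=0xa5, mem[0x09]=0xb4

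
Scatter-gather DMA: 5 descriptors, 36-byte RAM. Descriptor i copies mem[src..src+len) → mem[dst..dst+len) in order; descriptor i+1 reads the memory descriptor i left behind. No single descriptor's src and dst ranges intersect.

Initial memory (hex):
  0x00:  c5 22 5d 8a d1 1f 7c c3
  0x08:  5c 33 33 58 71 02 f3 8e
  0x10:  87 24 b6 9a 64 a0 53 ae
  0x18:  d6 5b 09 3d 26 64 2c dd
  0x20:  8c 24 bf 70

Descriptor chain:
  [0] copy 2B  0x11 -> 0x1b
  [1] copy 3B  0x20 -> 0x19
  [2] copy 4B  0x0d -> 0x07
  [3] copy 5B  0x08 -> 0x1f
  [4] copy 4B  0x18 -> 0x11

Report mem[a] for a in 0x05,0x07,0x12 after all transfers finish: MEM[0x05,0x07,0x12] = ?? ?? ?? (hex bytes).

MEM[0x05,0x07,0x12] = 1f 02 8c

  after D0: wrote 2B at 0x1b = 24b6
  after D1: wrote 3B at 0x19 = 8c24bf
  after D2: wrote 4B at 0x07 = 02f38e87
  after D3: wrote 5B at 0x1f = f38e875871
  after D4: wrote 4B at 0x11 = d68c24bf
query mem[0x05]=0x1f, mem[0x07]=0x02, mem[0x12]=0x8c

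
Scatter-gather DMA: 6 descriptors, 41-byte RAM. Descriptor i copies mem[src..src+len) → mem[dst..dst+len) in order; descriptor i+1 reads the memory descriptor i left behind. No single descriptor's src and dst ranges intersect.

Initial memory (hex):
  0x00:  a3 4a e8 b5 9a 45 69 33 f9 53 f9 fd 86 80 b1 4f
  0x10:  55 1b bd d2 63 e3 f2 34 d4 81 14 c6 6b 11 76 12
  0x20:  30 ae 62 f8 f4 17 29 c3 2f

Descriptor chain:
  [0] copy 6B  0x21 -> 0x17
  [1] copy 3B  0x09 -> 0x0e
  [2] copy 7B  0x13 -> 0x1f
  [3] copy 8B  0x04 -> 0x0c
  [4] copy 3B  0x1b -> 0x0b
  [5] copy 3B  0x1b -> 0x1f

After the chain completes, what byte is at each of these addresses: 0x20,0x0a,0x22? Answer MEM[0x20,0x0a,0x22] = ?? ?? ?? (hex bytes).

MEM[0x20,0x0a,0x22] = 29 f9 f2

#0 dst[0x17+6] := {0xae,0x62,0xf8,0xf4,0x17,0x29}
#1 dst[0x0e+3] := {0x53,0xf9,0xfd}
#2 dst[0x1f+7] := {0xd2,0x63,0xe3,0xf2,0xae,0x62,0xf8}
#3 dst[0x0c+8] := {0x9a,0x45,0x69,0x33,0xf9,0x53,0xf9,0xfd}
#4 dst[0x0b+3] := {0x17,0x29,0x11}
#5 dst[0x1f+3] := {0x17,0x29,0x11}
query mem[0x20]=0x29, mem[0x0a]=0xf9, mem[0x22]=0xf2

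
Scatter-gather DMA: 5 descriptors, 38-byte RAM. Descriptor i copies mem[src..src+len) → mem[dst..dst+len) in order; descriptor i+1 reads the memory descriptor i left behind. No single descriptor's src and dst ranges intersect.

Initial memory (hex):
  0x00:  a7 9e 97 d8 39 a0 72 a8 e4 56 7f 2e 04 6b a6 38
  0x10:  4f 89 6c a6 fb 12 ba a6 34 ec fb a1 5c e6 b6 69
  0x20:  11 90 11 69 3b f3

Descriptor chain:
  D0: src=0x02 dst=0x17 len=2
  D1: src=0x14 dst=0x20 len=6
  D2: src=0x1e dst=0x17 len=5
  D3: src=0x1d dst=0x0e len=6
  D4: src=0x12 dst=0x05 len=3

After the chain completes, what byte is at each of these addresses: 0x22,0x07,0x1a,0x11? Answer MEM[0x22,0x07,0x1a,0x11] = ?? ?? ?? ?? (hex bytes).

MEM[0x22,0x07,0x1a,0x11] = ba fb 12 fb

D0: mem[0x17..0x18] <- [97 d8]
D1: mem[0x20..0x25] <- [fb 12 ba 97 d8 ec]
D2: mem[0x17..0x1b] <- [b6 69 fb 12 ba]
D3: mem[0x0e..0x13] <- [e6 b6 69 fb 12 ba]
D4: mem[0x05..0x07] <- [12 ba fb]
query mem[0x22]=0xba, mem[0x07]=0xfb, mem[0x1a]=0x12, mem[0x11]=0xfb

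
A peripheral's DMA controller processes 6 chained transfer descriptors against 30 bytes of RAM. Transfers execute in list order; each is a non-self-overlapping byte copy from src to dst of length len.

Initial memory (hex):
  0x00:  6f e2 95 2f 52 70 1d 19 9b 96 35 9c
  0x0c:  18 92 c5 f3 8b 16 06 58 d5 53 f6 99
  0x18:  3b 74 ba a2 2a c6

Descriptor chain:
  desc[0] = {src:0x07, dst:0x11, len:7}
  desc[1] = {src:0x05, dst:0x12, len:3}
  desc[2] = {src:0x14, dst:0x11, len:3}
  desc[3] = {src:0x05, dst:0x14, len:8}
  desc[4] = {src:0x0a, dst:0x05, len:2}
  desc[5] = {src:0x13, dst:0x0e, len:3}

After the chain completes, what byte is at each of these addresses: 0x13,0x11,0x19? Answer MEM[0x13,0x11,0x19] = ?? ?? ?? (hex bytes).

MEM[0x13,0x11,0x19] = 18 19 35

D0: mem[0x11..0x17] <- [19 9b 96 35 9c 18 92]
D1: mem[0x12..0x14] <- [70 1d 19]
D2: mem[0x11..0x13] <- [19 9c 18]
D3: mem[0x14..0x1b] <- [70 1d 19 9b 96 35 9c 18]
D4: mem[0x05..0x06] <- [35 9c]
D5: mem[0x0e..0x10] <- [18 70 1d]
query mem[0x13]=0x18, mem[0x11]=0x19, mem[0x19]=0x35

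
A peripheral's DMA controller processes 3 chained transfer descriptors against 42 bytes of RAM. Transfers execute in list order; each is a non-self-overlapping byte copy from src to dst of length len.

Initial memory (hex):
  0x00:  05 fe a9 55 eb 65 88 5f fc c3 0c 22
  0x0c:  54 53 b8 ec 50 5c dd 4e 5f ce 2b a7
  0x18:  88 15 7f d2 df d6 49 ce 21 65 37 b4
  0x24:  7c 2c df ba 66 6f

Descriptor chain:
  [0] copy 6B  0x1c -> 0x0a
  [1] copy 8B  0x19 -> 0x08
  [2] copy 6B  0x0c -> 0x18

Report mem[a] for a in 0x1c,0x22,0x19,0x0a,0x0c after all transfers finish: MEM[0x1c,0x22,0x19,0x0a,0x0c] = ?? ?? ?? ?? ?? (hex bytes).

#0 dst[0x0a+6] := {0xdf,0xd6,0x49,0xce,0x21,0x65}
#1 dst[0x08+8] := {0x15,0x7f,0xd2,0xdf,0xd6,0x49,0xce,0x21}
#2 dst[0x18+6] := {0xd6,0x49,0xce,0x21,0x50,0x5c}
query mem[0x1c]=0x50, mem[0x22]=0x37, mem[0x19]=0x49, mem[0x0a]=0xd2, mem[0x0c]=0xd6

MEM[0x1c,0x22,0x19,0x0a,0x0c] = 50 37 49 d2 d6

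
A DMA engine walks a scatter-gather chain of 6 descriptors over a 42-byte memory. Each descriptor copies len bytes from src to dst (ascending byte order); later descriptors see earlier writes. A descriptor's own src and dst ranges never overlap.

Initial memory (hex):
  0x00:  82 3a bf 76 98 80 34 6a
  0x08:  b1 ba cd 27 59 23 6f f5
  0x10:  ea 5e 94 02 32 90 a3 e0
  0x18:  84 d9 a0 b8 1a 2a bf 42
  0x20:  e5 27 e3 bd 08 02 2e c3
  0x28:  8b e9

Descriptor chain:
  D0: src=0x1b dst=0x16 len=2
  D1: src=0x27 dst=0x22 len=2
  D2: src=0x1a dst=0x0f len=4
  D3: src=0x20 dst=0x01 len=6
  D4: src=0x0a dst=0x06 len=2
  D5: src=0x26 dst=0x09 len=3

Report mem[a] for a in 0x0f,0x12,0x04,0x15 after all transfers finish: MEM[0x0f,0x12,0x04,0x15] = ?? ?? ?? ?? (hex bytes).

  after D0: wrote 2B at 0x16 = b81a
  after D1: wrote 2B at 0x22 = c38b
  after D2: wrote 4B at 0x0f = a0b81a2a
  after D3: wrote 6B at 0x01 = e527c38b0802
  after D4: wrote 2B at 0x06 = cd27
  after D5: wrote 3B at 0x09 = 2ec38b
query mem[0x0f]=0xa0, mem[0x12]=0x2a, mem[0x04]=0x8b, mem[0x15]=0x90

MEM[0x0f,0x12,0x04,0x15] = a0 2a 8b 90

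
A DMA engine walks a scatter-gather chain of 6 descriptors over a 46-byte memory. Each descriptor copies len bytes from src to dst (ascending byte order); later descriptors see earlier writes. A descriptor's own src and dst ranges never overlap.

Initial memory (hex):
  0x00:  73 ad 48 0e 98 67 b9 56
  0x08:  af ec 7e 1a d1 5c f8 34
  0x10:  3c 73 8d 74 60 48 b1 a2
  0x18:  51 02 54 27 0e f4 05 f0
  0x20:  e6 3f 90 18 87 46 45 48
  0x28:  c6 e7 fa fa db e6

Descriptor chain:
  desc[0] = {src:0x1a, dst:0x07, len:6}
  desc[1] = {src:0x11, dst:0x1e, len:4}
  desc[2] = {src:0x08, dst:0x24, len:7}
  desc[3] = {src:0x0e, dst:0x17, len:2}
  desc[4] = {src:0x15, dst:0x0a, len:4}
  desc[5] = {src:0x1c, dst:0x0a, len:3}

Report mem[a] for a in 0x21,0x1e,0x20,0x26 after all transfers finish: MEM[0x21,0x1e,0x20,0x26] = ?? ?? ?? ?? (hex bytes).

MEM[0x21,0x1e,0x20,0x26] = 60 73 74 f4

#0 dst[0x07+6] := {0x54,0x27,0x0e,0xf4,0x05,0xf0}
#1 dst[0x1e+4] := {0x73,0x8d,0x74,0x60}
#2 dst[0x24+7] := {0x27,0x0e,0xf4,0x05,0xf0,0x5c,0xf8}
#3 dst[0x17+2] := {0xf8,0x34}
#4 dst[0x0a+4] := {0x48,0xb1,0xf8,0x34}
#5 dst[0x0a+3] := {0x0e,0xf4,0x73}
query mem[0x21]=0x60, mem[0x1e]=0x73, mem[0x20]=0x74, mem[0x26]=0xf4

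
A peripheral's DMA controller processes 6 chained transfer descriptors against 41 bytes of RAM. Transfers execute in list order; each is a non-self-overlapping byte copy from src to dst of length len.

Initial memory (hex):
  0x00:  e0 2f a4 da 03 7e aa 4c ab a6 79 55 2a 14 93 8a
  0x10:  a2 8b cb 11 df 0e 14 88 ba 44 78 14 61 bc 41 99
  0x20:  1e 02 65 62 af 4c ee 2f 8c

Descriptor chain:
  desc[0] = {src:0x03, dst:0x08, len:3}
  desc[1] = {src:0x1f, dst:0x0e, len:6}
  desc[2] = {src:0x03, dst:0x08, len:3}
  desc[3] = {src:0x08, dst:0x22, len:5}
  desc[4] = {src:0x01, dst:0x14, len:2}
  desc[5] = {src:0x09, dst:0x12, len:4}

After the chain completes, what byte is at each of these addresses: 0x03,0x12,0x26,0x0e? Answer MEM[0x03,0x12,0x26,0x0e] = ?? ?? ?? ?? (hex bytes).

MEM[0x03,0x12,0x26,0x0e] = da 03 2a 99

  after D0: wrote 3B at 0x08 = da037e
  after D1: wrote 6B at 0x0e = 991e026562af
  after D2: wrote 3B at 0x08 = da037e
  after D3: wrote 5B at 0x22 = da037e552a
  after D4: wrote 2B at 0x14 = 2fa4
  after D5: wrote 4B at 0x12 = 037e552a
query mem[0x03]=0xda, mem[0x12]=0x03, mem[0x26]=0x2a, mem[0x0e]=0x99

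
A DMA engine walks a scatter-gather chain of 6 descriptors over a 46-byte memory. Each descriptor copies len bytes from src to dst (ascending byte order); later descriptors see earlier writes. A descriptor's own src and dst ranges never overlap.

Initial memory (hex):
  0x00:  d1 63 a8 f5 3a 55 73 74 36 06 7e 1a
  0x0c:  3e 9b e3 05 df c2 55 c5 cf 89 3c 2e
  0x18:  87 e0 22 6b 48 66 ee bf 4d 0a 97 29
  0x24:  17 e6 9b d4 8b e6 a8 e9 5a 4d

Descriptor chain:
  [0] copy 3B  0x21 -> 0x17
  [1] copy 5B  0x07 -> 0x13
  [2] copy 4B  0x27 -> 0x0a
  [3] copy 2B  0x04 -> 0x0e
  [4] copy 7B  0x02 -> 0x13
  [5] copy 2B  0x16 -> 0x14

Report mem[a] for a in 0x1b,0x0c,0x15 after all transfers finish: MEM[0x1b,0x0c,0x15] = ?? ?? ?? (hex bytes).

D0: mem[0x17..0x19] <- [0a 97 29]
D1: mem[0x13..0x17] <- [74 36 06 7e 1a]
D2: mem[0x0a..0x0d] <- [d4 8b e6 a8]
D3: mem[0x0e..0x0f] <- [3a 55]
D4: mem[0x13..0x19] <- [a8 f5 3a 55 73 74 36]
D5: mem[0x14..0x15] <- [55 73]
query mem[0x1b]=0x6b, mem[0x0c]=0xe6, mem[0x15]=0x73

MEM[0x1b,0x0c,0x15] = 6b e6 73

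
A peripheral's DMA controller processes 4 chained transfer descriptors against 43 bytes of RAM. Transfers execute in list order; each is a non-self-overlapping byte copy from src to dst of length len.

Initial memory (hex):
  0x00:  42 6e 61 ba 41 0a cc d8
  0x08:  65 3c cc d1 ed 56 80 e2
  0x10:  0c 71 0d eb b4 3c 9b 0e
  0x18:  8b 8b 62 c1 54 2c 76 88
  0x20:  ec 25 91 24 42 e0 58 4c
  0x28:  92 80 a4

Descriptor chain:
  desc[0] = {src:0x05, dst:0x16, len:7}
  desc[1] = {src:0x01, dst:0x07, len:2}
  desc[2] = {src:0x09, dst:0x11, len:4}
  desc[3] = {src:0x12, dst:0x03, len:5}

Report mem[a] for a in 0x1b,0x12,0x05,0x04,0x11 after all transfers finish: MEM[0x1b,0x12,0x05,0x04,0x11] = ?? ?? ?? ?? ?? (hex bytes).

MEM[0x1b,0x12,0x05,0x04,0x11] = cc cc ed d1 3c

D0: mem[0x16..0x1c] <- [0a cc d8 65 3c cc d1]
D1: mem[0x07..0x08] <- [6e 61]
D2: mem[0x11..0x14] <- [3c cc d1 ed]
D3: mem[0x03..0x07] <- [cc d1 ed 3c 0a]
query mem[0x1b]=0xcc, mem[0x12]=0xcc, mem[0x05]=0xed, mem[0x04]=0xd1, mem[0x11]=0x3c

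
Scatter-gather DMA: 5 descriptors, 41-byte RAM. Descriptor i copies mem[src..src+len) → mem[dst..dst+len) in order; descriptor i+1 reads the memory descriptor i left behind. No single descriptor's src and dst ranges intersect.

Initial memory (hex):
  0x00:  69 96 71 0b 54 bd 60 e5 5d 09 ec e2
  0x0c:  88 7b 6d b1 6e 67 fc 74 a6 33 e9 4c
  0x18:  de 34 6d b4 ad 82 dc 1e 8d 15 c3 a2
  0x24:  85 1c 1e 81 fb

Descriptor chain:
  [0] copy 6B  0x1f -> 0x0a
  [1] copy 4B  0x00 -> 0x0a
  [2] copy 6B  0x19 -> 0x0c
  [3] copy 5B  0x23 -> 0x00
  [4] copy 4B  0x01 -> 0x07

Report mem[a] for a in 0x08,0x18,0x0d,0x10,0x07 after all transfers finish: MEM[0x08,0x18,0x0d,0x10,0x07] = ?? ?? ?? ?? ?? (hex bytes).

MEM[0x08,0x18,0x0d,0x10,0x07] = 1c de 6d 82 85

[0] 0x1f->0x0a len=6 : 1e 8d 15 c3 a2 85
[1] 0x00->0x0a len=4 : 69 96 71 0b
[2] 0x19->0x0c len=6 : 34 6d b4 ad 82 dc
[3] 0x23->0x00 len=5 : a2 85 1c 1e 81
[4] 0x01->0x07 len=4 : 85 1c 1e 81
query mem[0x08]=0x1c, mem[0x18]=0xde, mem[0x0d]=0x6d, mem[0x10]=0x82, mem[0x07]=0x85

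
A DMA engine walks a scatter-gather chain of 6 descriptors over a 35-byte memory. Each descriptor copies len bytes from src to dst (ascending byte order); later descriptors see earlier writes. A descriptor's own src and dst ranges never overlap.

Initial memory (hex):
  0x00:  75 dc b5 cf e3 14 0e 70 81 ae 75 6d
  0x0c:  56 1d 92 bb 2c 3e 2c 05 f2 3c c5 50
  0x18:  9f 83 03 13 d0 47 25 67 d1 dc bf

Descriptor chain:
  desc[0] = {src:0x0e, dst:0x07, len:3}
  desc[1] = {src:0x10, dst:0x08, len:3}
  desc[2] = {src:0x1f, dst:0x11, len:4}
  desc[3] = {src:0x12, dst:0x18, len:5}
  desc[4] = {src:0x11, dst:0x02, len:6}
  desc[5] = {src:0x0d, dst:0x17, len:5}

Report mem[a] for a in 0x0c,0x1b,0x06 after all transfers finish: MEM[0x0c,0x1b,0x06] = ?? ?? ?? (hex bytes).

MEM[0x0c,0x1b,0x06] = 56 67 3c

#0 dst[0x07+3] := {0x92,0xbb,0x2c}
#1 dst[0x08+3] := {0x2c,0x3e,0x2c}
#2 dst[0x11+4] := {0x67,0xd1,0xdc,0xbf}
#3 dst[0x18+5] := {0xd1,0xdc,0xbf,0x3c,0xc5}
#4 dst[0x02+6] := {0x67,0xd1,0xdc,0xbf,0x3c,0xc5}
#5 dst[0x17+5] := {0x1d,0x92,0xbb,0x2c,0x67}
query mem[0x0c]=0x56, mem[0x1b]=0x67, mem[0x06]=0x3c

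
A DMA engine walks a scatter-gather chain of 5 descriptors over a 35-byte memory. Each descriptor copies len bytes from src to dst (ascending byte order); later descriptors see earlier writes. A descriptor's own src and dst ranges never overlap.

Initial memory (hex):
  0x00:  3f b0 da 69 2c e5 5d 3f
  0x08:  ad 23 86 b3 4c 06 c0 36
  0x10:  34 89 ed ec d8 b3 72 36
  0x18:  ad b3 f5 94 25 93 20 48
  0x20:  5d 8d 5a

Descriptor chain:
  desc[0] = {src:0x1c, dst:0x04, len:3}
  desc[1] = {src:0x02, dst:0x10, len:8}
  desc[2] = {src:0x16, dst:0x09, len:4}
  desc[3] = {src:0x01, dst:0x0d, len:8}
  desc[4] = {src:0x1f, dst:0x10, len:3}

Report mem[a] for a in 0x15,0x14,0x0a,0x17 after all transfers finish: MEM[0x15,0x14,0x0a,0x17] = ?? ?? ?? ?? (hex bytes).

MEM[0x15,0x14,0x0a,0x17] = 3f ad 23 23

[0] 0x1c->0x04 len=3 : 25 93 20
[1] 0x02->0x10 len=8 : da 69 25 93 20 3f ad 23
[2] 0x16->0x09 len=4 : ad 23 ad b3
[3] 0x01->0x0d len=8 : b0 da 69 25 93 20 3f ad
[4] 0x1f->0x10 len=3 : 48 5d 8d
query mem[0x15]=0x3f, mem[0x14]=0xad, mem[0x0a]=0x23, mem[0x17]=0x23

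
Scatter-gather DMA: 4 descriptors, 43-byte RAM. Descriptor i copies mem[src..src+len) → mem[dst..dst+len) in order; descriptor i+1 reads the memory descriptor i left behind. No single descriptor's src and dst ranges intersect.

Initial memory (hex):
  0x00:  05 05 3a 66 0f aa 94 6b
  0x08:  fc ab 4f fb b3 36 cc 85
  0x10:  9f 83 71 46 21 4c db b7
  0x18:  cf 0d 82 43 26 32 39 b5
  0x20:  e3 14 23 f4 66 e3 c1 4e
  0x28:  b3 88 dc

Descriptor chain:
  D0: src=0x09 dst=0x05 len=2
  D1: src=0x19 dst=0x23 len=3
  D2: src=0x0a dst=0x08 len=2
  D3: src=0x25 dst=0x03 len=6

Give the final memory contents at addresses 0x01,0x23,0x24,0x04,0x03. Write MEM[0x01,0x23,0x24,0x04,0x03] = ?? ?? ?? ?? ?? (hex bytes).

MEM[0x01,0x23,0x24,0x04,0x03] = 05 0d 82 c1 43

#0 dst[0x05+2] := {0xab,0x4f}
#1 dst[0x23+3] := {0x0d,0x82,0x43}
#2 dst[0x08+2] := {0x4f,0xfb}
#3 dst[0x03+6] := {0x43,0xc1,0x4e,0xb3,0x88,0xdc}
query mem[0x01]=0x05, mem[0x23]=0x0d, mem[0x24]=0x82, mem[0x04]=0xc1, mem[0x03]=0x43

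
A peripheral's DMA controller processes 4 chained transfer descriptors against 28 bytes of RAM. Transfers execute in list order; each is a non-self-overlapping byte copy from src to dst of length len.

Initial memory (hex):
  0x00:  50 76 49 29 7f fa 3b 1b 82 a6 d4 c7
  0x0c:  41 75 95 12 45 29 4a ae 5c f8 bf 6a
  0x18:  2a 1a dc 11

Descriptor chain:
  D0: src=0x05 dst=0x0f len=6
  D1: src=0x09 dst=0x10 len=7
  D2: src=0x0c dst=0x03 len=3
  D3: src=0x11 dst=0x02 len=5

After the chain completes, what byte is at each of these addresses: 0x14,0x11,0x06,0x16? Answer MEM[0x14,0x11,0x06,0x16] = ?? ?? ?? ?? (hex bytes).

MEM[0x14,0x11,0x06,0x16] = 75 d4 95 fa

D0: mem[0x0f..0x14] <- [fa 3b 1b 82 a6 d4]
D1: mem[0x10..0x16] <- [a6 d4 c7 41 75 95 fa]
D2: mem[0x03..0x05] <- [41 75 95]
D3: mem[0x02..0x06] <- [d4 c7 41 75 95]
query mem[0x14]=0x75, mem[0x11]=0xd4, mem[0x06]=0x95, mem[0x16]=0xfa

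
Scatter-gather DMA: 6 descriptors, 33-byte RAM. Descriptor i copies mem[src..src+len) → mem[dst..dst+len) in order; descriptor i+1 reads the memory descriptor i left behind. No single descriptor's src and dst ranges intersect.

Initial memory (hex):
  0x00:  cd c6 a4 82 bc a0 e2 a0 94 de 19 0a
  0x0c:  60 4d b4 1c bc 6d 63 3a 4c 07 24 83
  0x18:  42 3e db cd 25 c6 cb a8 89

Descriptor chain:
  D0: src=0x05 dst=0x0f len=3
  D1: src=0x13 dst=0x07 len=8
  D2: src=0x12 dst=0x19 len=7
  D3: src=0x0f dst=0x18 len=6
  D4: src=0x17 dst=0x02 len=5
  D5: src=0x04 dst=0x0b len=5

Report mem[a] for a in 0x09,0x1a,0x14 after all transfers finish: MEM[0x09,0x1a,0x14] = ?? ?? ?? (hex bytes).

MEM[0x09,0x1a,0x14] = 07 a0 4c

D0: mem[0x0f..0x11] <- [a0 e2 a0]
D1: mem[0x07..0x0e] <- [3a 4c 07 24 83 42 3e db]
D2: mem[0x19..0x1f] <- [63 3a 4c 07 24 83 42]
D3: mem[0x18..0x1d] <- [a0 e2 a0 63 3a 4c]
D4: mem[0x02..0x06] <- [83 a0 e2 a0 63]
D5: mem[0x0b..0x0f] <- [e2 a0 63 3a 4c]
query mem[0x09]=0x07, mem[0x1a]=0xa0, mem[0x14]=0x4c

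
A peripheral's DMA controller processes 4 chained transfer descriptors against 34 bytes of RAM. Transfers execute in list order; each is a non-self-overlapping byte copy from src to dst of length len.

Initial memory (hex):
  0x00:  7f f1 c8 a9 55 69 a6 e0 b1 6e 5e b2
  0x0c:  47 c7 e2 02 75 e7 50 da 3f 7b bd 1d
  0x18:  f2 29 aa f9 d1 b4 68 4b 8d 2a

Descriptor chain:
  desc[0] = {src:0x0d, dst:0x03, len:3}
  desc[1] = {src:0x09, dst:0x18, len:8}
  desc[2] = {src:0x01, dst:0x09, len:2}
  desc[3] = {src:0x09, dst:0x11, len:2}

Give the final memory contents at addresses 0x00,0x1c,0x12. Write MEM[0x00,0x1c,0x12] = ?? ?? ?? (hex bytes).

D0: mem[0x03..0x05] <- [c7 e2 02]
D1: mem[0x18..0x1f] <- [6e 5e b2 47 c7 e2 02 75]
D2: mem[0x09..0x0a] <- [f1 c8]
D3: mem[0x11..0x12] <- [f1 c8]
query mem[0x00]=0x7f, mem[0x1c]=0xc7, mem[0x12]=0xc8

MEM[0x00,0x1c,0x12] = 7f c7 c8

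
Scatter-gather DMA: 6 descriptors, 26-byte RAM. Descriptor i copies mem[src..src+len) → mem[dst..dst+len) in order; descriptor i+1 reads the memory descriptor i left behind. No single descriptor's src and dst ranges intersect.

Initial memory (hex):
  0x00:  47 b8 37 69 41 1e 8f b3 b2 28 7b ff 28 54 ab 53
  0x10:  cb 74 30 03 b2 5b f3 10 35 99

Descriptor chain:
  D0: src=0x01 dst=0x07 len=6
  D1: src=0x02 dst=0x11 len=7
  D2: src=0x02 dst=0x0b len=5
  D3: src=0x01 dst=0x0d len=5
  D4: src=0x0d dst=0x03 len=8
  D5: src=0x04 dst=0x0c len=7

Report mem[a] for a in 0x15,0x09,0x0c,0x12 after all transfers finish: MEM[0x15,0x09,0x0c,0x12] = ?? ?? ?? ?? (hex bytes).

MEM[0x15,0x09,0x0c,0x12] = 8f 41 37 1e

  after D0: wrote 6B at 0x07 = b83769411e8f
  after D1: wrote 7B at 0x11 = 3769411e8fb837
  after D2: wrote 5B at 0x0b = 3769411e8f
  after D3: wrote 5B at 0x0d = b83769411e
  after D4: wrote 8B at 0x03 = b83769411e69411e
  after D5: wrote 7B at 0x0c = 3769411e69411e
query mem[0x15]=0x8f, mem[0x09]=0x41, mem[0x0c]=0x37, mem[0x12]=0x1e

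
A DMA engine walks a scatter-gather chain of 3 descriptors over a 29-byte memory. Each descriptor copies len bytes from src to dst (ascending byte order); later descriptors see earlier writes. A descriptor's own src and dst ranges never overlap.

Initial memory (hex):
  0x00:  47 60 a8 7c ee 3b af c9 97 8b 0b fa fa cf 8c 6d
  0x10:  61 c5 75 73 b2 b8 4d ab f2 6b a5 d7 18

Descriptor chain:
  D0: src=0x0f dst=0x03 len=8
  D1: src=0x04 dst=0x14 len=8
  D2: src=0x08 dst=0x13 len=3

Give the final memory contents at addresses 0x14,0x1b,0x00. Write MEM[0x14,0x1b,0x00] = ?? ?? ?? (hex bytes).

MEM[0x14,0x1b,0x00] = b8 fa 47

  after D0: wrote 8B at 0x03 = 6d61c57573b2b84d
  after D1: wrote 8B at 0x14 = 61c57573b2b84dfa
  after D2: wrote 3B at 0x13 = b2b84d
query mem[0x14]=0xb8, mem[0x1b]=0xfa, mem[0x00]=0x47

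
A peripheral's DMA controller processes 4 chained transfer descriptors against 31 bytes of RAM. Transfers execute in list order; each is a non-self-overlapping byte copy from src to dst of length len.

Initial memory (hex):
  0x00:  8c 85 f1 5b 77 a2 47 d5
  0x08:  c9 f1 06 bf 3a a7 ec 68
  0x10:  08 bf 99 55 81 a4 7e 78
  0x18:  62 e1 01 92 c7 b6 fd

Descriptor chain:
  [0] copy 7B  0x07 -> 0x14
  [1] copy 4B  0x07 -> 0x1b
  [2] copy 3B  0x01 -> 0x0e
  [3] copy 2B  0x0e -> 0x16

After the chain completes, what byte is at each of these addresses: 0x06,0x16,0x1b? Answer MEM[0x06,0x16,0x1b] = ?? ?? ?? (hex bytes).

MEM[0x06,0x16,0x1b] = 47 85 d5

  after D0: wrote 7B at 0x14 = d5c9f106bf3aa7
  after D1: wrote 4B at 0x1b = d5c9f106
  after D2: wrote 3B at 0x0e = 85f15b
  after D3: wrote 2B at 0x16 = 85f1
query mem[0x06]=0x47, mem[0x16]=0x85, mem[0x1b]=0xd5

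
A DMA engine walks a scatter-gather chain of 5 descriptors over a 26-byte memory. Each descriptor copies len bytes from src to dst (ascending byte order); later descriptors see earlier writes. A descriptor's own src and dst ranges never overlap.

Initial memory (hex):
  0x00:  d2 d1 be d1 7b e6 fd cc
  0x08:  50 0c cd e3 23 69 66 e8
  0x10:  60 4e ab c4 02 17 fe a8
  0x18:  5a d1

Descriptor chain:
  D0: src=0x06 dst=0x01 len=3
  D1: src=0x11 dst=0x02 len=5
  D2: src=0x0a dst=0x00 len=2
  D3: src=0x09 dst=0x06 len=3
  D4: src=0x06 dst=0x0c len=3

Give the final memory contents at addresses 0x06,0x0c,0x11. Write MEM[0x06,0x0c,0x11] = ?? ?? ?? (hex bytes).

D0: mem[0x01..0x03] <- [fd cc 50]
D1: mem[0x02..0x06] <- [4e ab c4 02 17]
D2: mem[0x00..0x01] <- [cd e3]
D3: mem[0x06..0x08] <- [0c cd e3]
D4: mem[0x0c..0x0e] <- [0c cd e3]
query mem[0x06]=0x0c, mem[0x0c]=0x0c, mem[0x11]=0x4e

MEM[0x06,0x0c,0x11] = 0c 0c 4e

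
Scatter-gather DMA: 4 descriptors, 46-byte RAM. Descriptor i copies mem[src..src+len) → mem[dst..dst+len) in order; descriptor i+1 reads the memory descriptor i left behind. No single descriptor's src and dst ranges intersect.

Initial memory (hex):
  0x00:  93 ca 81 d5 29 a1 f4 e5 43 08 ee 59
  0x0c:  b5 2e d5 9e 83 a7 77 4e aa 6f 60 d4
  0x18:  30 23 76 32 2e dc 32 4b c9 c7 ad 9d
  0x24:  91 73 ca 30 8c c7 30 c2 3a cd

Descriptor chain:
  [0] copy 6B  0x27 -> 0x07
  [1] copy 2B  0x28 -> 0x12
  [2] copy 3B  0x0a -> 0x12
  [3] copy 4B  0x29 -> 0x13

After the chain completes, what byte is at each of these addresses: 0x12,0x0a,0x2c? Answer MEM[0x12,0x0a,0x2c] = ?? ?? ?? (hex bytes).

MEM[0x12,0x0a,0x2c] = 30 30 3a

[0] 0x27->0x07 len=6 : 30 8c c7 30 c2 3a
[1] 0x28->0x12 len=2 : 8c c7
[2] 0x0a->0x12 len=3 : 30 c2 3a
[3] 0x29->0x13 len=4 : c7 30 c2 3a
query mem[0x12]=0x30, mem[0x0a]=0x30, mem[0x2c]=0x3a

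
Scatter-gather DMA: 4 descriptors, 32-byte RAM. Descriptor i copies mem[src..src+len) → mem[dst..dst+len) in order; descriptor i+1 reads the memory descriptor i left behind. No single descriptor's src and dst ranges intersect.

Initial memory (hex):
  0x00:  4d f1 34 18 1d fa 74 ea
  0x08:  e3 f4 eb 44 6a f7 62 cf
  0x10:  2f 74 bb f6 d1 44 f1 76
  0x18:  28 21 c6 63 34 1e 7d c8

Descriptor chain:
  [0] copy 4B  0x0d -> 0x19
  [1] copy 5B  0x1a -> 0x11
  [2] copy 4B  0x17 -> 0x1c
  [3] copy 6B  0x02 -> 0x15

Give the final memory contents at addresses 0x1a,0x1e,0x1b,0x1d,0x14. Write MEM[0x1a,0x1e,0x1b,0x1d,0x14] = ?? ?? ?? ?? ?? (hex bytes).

D0: mem[0x19..0x1c] <- [f7 62 cf 2f]
D1: mem[0x11..0x15] <- [62 cf 2f 1e 7d]
D2: mem[0x1c..0x1f] <- [76 28 f7 62]
D3: mem[0x15..0x1a] <- [34 18 1d fa 74 ea]
query mem[0x1a]=0xea, mem[0x1e]=0xf7, mem[0x1b]=0xcf, mem[0x1d]=0x28, mem[0x14]=0x1e

MEM[0x1a,0x1e,0x1b,0x1d,0x14] = ea f7 cf 28 1e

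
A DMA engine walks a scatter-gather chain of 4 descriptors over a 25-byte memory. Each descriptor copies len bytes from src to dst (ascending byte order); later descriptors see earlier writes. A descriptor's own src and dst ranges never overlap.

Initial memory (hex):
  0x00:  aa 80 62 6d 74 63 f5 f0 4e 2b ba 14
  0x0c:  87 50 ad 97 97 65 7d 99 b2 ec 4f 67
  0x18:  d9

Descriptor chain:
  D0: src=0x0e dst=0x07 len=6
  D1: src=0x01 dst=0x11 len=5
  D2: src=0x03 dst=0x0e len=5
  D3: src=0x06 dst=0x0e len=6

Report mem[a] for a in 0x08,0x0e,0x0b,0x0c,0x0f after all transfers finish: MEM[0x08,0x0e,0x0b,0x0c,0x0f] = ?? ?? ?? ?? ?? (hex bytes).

D0: mem[0x07..0x0c] <- [ad 97 97 65 7d 99]
D1: mem[0x11..0x15] <- [80 62 6d 74 63]
D2: mem[0x0e..0x12] <- [6d 74 63 f5 ad]
D3: mem[0x0e..0x13] <- [f5 ad 97 97 65 7d]
query mem[0x08]=0x97, mem[0x0e]=0xf5, mem[0x0b]=0x7d, mem[0x0c]=0x99, mem[0x0f]=0xad

MEM[0x08,0x0e,0x0b,0x0c,0x0f] = 97 f5 7d 99 ad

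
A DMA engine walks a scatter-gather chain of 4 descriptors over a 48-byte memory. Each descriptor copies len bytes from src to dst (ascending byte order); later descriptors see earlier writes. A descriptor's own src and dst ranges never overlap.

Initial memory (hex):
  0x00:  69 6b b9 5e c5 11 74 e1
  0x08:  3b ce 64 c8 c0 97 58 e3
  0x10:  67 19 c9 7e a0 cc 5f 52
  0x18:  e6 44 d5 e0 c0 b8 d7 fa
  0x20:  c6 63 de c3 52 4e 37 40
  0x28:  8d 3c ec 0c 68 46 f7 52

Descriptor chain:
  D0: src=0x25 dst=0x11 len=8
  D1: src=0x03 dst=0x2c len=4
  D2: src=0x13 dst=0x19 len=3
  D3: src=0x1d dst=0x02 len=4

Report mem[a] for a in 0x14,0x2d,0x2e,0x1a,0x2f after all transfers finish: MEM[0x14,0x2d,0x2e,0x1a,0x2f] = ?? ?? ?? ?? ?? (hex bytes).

  after D0: wrote 8B at 0x11 = 4e37408d3cec0c68
  after D1: wrote 4B at 0x2c = 5ec51174
  after D2: wrote 3B at 0x19 = 408d3c
  after D3: wrote 4B at 0x02 = b8d7fac6
query mem[0x14]=0x8d, mem[0x2d]=0xc5, mem[0x2e]=0x11, mem[0x1a]=0x8d, mem[0x2f]=0x74

MEM[0x14,0x2d,0x2e,0x1a,0x2f] = 8d c5 11 8d 74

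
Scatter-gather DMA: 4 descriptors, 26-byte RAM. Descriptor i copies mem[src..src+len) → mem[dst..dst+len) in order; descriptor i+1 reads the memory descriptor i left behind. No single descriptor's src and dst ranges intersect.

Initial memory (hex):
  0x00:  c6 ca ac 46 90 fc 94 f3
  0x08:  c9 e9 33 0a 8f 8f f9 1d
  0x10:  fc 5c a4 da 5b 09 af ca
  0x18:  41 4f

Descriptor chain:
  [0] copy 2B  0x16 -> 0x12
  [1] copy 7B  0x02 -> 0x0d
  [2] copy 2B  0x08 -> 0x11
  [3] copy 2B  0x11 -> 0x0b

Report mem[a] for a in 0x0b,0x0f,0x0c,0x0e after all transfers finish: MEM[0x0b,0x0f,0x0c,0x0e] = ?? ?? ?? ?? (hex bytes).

MEM[0x0b,0x0f,0x0c,0x0e] = c9 90 e9 46

D0: mem[0x12..0x13] <- [af ca]
D1: mem[0x0d..0x13] <- [ac 46 90 fc 94 f3 c9]
D2: mem[0x11..0x12] <- [c9 e9]
D3: mem[0x0b..0x0c] <- [c9 e9]
query mem[0x0b]=0xc9, mem[0x0f]=0x90, mem[0x0c]=0xe9, mem[0x0e]=0x46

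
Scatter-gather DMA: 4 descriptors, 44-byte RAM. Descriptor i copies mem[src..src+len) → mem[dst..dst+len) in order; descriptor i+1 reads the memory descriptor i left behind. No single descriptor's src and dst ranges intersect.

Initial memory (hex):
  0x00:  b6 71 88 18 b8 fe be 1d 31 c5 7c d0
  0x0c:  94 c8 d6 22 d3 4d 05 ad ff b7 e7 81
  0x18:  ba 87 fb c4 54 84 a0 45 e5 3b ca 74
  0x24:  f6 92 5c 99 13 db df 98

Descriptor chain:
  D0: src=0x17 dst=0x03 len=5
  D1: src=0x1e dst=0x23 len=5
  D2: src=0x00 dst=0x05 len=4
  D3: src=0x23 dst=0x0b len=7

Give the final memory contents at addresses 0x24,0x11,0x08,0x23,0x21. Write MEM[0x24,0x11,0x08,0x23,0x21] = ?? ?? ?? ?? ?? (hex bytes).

MEM[0x24,0x11,0x08,0x23,0x21] = 45 db 81 a0 3b

#0 dst[0x03+5] := {0x81,0xba,0x87,0xfb,0xc4}
#1 dst[0x23+5] := {0xa0,0x45,0xe5,0x3b,0xca}
#2 dst[0x05+4] := {0xb6,0x71,0x88,0x81}
#3 dst[0x0b+7] := {0xa0,0x45,0xe5,0x3b,0xca,0x13,0xdb}
query mem[0x24]=0x45, mem[0x11]=0xdb, mem[0x08]=0x81, mem[0x23]=0xa0, mem[0x21]=0x3b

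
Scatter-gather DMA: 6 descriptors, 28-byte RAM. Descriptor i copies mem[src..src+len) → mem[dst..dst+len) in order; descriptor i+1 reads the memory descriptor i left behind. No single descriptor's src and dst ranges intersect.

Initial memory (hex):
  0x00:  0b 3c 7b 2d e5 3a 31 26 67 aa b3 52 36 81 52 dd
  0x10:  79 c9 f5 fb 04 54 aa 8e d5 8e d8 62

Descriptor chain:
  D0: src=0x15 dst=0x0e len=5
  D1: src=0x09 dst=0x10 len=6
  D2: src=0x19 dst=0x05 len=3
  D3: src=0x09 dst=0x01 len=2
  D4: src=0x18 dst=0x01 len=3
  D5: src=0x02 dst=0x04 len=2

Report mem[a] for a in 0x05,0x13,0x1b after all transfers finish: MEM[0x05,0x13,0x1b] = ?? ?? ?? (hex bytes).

  after D0: wrote 5B at 0x0e = 54aa8ed58e
  after D1: wrote 6B at 0x10 = aab352368154
  after D2: wrote 3B at 0x05 = 8ed862
  after D3: wrote 2B at 0x01 = aab3
  after D4: wrote 3B at 0x01 = d58ed8
  after D5: wrote 2B at 0x04 = 8ed8
query mem[0x05]=0xd8, mem[0x13]=0x36, mem[0x1b]=0x62

MEM[0x05,0x13,0x1b] = d8 36 62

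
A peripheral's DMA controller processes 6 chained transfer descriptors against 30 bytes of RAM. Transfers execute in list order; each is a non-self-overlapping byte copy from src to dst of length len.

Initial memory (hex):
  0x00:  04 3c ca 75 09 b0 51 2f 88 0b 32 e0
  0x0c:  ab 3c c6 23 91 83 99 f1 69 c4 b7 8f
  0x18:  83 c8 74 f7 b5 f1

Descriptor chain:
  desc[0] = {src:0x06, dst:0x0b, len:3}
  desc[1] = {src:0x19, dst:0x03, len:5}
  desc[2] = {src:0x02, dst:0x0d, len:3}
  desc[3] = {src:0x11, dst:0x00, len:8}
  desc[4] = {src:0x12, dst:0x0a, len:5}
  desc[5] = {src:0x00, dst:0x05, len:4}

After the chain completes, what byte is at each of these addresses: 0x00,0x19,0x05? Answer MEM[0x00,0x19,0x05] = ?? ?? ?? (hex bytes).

[0] 0x06->0x0b len=3 : 51 2f 88
[1] 0x19->0x03 len=5 : c8 74 f7 b5 f1
[2] 0x02->0x0d len=3 : ca c8 74
[3] 0x11->0x00 len=8 : 83 99 f1 69 c4 b7 8f 83
[4] 0x12->0x0a len=5 : 99 f1 69 c4 b7
[5] 0x00->0x05 len=4 : 83 99 f1 69
query mem[0x00]=0x83, mem[0x19]=0xc8, mem[0x05]=0x83

MEM[0x00,0x19,0x05] = 83 c8 83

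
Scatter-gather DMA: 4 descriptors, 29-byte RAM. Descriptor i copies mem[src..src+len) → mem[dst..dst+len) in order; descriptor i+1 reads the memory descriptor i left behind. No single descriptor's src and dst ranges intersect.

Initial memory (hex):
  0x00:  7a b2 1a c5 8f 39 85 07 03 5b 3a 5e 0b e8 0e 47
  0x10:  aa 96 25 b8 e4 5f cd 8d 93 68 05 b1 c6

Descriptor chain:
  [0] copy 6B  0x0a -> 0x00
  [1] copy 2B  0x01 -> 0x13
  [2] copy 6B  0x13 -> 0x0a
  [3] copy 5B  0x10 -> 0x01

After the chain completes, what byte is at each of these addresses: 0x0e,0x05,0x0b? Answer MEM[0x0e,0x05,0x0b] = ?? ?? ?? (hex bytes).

MEM[0x0e,0x05,0x0b] = 8d 0b 0b

[0] 0x0a->0x00 len=6 : 3a 5e 0b e8 0e 47
[1] 0x01->0x13 len=2 : 5e 0b
[2] 0x13->0x0a len=6 : 5e 0b 5f cd 8d 93
[3] 0x10->0x01 len=5 : aa 96 25 5e 0b
query mem[0x0e]=0x8d, mem[0x05]=0x0b, mem[0x0b]=0x0b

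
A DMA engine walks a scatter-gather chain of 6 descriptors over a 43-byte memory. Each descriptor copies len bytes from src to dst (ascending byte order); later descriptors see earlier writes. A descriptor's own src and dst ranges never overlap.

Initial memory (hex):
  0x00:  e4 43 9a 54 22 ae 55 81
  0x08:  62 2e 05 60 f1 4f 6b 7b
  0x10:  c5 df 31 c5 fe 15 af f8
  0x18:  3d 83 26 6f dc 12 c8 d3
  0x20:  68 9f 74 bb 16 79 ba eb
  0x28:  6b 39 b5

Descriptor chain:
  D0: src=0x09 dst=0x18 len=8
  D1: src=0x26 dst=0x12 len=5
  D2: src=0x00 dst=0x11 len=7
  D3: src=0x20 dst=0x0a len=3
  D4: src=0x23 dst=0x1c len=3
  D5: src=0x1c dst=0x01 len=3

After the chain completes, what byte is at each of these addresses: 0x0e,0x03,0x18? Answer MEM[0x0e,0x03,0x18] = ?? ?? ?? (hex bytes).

D0: mem[0x18..0x1f] <- [2e 05 60 f1 4f 6b 7b c5]
D1: mem[0x12..0x16] <- [ba eb 6b 39 b5]
D2: mem[0x11..0x17] <- [e4 43 9a 54 22 ae 55]
D3: mem[0x0a..0x0c] <- [68 9f 74]
D4: mem[0x1c..0x1e] <- [bb 16 79]
D5: mem[0x01..0x03] <- [bb 16 79]
query mem[0x0e]=0x6b, mem[0x03]=0x79, mem[0x18]=0x2e

MEM[0x0e,0x03,0x18] = 6b 79 2e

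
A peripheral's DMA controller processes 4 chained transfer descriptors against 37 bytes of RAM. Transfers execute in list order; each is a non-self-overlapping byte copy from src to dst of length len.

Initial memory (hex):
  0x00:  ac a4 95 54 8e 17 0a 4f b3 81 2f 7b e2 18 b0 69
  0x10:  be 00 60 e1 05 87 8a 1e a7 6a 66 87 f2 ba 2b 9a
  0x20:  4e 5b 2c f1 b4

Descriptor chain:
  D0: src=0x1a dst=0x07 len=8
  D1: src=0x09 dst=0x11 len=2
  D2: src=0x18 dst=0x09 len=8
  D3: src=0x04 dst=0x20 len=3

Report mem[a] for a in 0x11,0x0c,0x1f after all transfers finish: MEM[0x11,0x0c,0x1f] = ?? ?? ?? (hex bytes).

MEM[0x11,0x0c,0x1f] = f2 87 9a

  after D0: wrote 8B at 0x07 = 6687f2ba2b9a4e5b
  after D1: wrote 2B at 0x11 = f2ba
  after D2: wrote 8B at 0x09 = a76a6687f2ba2b9a
  after D3: wrote 3B at 0x20 = 8e170a
query mem[0x11]=0xf2, mem[0x0c]=0x87, mem[0x1f]=0x9a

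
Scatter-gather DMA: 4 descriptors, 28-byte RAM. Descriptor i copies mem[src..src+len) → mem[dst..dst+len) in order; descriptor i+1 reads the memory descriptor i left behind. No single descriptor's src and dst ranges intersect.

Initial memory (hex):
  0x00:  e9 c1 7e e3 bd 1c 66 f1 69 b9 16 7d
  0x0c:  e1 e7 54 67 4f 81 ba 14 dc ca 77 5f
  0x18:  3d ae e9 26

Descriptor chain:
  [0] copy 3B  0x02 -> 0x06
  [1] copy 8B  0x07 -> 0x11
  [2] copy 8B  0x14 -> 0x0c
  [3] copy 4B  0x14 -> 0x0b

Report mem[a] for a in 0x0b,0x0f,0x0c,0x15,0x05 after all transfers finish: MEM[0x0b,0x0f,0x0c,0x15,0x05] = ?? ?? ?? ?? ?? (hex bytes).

MEM[0x0b,0x0f,0x0c,0x15,0x05] = 16 e7 7d 7d 1c

[0] 0x02->0x06 len=3 : 7e e3 bd
[1] 0x07->0x11 len=8 : e3 bd b9 16 7d e1 e7 54
[2] 0x14->0x0c len=8 : 16 7d e1 e7 54 ae e9 26
[3] 0x14->0x0b len=4 : 16 7d e1 e7
query mem[0x0b]=0x16, mem[0x0f]=0xe7, mem[0x0c]=0x7d, mem[0x15]=0x7d, mem[0x05]=0x1c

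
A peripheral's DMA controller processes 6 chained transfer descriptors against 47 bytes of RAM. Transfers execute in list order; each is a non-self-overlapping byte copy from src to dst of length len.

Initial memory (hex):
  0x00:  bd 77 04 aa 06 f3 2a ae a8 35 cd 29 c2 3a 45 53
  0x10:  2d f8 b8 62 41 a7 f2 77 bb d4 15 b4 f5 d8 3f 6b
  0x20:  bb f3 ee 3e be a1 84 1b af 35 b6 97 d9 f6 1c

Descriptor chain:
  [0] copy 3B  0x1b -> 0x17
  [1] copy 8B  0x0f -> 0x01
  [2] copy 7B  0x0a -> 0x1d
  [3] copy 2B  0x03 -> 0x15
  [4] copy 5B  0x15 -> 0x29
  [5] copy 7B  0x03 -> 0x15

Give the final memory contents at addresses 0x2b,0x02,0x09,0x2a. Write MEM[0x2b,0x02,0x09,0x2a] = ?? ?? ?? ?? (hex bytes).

  after D0: wrote 3B at 0x17 = b4f5d8
  after D1: wrote 8B at 0x01 = 532df8b86241a7f2
  after D2: wrote 7B at 0x1d = cd29c23a45532d
  after D3: wrote 2B at 0x15 = f8b8
  after D4: wrote 5B at 0x29 = f8b8b4f5d8
  after D5: wrote 7B at 0x15 = f8b86241a7f235
query mem[0x2b]=0xb4, mem[0x02]=0x2d, mem[0x09]=0x35, mem[0x2a]=0xb8

MEM[0x2b,0x02,0x09,0x2a] = b4 2d 35 b8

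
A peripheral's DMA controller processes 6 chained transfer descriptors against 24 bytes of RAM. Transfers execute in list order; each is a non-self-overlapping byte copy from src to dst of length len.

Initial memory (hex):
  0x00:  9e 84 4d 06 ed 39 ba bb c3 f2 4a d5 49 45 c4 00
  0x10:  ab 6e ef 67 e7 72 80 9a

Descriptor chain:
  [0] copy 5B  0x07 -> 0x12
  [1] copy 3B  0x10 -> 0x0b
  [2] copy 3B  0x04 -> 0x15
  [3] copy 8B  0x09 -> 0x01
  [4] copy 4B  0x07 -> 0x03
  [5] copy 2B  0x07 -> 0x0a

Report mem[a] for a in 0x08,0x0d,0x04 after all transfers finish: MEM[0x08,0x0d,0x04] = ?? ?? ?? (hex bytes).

  after D0: wrote 5B at 0x12 = bbc3f24ad5
  after D1: wrote 3B at 0x0b = ab6ebb
  after D2: wrote 3B at 0x15 = ed39ba
  after D3: wrote 8B at 0x01 = f24aab6ebbc400ab
  after D4: wrote 4B at 0x03 = 00abf24a
  after D5: wrote 2B at 0x0a = 00ab
query mem[0x08]=0xab, mem[0x0d]=0xbb, mem[0x04]=0xab

MEM[0x08,0x0d,0x04] = ab bb ab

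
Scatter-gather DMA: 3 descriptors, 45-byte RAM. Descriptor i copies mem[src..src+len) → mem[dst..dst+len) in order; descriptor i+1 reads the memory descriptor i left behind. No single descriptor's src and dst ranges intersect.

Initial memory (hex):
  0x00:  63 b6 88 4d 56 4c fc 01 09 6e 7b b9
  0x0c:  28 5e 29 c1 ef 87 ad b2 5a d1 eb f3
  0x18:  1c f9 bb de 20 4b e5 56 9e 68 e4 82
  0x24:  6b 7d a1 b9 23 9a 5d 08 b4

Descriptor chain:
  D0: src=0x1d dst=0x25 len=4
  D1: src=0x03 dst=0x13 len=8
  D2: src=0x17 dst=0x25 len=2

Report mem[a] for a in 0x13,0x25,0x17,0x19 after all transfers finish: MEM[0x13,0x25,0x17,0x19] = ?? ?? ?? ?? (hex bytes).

MEM[0x13,0x25,0x17,0x19] = 4d 01 01 6e

D0: mem[0x25..0x28] <- [4b e5 56 9e]
D1: mem[0x13..0x1a] <- [4d 56 4c fc 01 09 6e 7b]
D2: mem[0x25..0x26] <- [01 09]
query mem[0x13]=0x4d, mem[0x25]=0x01, mem[0x17]=0x01, mem[0x19]=0x6e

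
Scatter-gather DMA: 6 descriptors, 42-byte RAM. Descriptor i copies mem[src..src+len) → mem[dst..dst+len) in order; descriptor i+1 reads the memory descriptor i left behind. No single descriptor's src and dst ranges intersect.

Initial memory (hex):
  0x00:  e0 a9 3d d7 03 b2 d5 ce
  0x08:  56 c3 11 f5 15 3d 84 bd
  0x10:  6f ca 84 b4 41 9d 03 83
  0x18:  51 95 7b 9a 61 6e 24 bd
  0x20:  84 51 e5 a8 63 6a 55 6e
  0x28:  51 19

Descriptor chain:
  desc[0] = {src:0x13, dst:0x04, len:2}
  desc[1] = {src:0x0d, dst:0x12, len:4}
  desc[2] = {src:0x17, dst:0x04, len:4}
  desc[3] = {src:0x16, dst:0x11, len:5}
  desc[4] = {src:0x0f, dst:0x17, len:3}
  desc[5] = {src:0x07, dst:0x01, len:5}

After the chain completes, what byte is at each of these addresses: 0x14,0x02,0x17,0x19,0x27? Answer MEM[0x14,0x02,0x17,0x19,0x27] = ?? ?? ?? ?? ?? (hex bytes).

MEM[0x14,0x02,0x17,0x19,0x27] = 95 56 bd 03 6e

[0] 0x13->0x04 len=2 : b4 41
[1] 0x0d->0x12 len=4 : 3d 84 bd 6f
[2] 0x17->0x04 len=4 : 83 51 95 7b
[3] 0x16->0x11 len=5 : 03 83 51 95 7b
[4] 0x0f->0x17 len=3 : bd 6f 03
[5] 0x07->0x01 len=5 : 7b 56 c3 11 f5
query mem[0x14]=0x95, mem[0x02]=0x56, mem[0x17]=0xbd, mem[0x19]=0x03, mem[0x27]=0x6e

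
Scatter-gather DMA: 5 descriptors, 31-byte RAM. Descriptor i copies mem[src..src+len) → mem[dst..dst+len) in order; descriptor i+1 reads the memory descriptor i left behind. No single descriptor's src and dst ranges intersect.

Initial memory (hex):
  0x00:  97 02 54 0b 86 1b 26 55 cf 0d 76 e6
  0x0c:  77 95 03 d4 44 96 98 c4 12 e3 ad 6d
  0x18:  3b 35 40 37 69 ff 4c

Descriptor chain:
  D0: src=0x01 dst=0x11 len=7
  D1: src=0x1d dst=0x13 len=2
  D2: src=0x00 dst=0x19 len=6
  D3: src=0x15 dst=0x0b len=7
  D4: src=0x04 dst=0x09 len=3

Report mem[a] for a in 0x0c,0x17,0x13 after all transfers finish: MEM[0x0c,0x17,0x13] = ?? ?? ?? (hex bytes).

MEM[0x0c,0x17,0x13] = 26 55 ff

#0 dst[0x11+7] := {0x02,0x54,0x0b,0x86,0x1b,0x26,0x55}
#1 dst[0x13+2] := {0xff,0x4c}
#2 dst[0x19+6] := {0x97,0x02,0x54,0x0b,0x86,0x1b}
#3 dst[0x0b+7] := {0x1b,0x26,0x55,0x3b,0x97,0x02,0x54}
#4 dst[0x09+3] := {0x86,0x1b,0x26}
query mem[0x0c]=0x26, mem[0x17]=0x55, mem[0x13]=0xff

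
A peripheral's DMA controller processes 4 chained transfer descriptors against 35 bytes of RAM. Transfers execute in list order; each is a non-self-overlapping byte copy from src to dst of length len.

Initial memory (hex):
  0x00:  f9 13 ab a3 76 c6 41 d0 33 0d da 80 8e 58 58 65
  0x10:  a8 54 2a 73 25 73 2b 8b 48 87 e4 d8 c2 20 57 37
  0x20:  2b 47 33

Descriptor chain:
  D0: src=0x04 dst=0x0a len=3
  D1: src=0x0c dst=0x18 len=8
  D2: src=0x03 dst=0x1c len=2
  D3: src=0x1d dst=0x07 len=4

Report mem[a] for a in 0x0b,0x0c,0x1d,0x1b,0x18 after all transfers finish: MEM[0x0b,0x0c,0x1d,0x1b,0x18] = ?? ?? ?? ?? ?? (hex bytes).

D0: mem[0x0a..0x0c] <- [76 c6 41]
D1: mem[0x18..0x1f] <- [41 58 58 65 a8 54 2a 73]
D2: mem[0x1c..0x1d] <- [a3 76]
D3: mem[0x07..0x0a] <- [76 2a 73 2b]
query mem[0x0b]=0xc6, mem[0x0c]=0x41, mem[0x1d]=0x76, mem[0x1b]=0x65, mem[0x18]=0x41

MEM[0x0b,0x0c,0x1d,0x1b,0x18] = c6 41 76 65 41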